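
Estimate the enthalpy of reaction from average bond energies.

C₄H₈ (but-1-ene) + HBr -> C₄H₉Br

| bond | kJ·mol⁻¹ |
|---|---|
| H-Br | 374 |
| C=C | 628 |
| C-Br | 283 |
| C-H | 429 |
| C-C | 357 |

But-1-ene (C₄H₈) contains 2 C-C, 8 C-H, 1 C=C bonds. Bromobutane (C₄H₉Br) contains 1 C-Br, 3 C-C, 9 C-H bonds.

ΔH ≈ −67 kJ

Bonds broken (reactants):
  C-C: 2 × 357 = 714
  C-H: 8 × 429 = 3432
  C=C: 1 × 628 = 628
  H-Br: 1 × 374 = 374
  Σ(broken) = 5148 kJ
Bonds formed (products):
  C-Br: 1 × 283 = 283
  C-C: 3 × 357 = 1071
  C-H: 9 × 429 = 3861
  Σ(formed) = 5215 kJ
ΔH = Σ(broken) − Σ(formed) = 5148 − 5215 = −67 kJ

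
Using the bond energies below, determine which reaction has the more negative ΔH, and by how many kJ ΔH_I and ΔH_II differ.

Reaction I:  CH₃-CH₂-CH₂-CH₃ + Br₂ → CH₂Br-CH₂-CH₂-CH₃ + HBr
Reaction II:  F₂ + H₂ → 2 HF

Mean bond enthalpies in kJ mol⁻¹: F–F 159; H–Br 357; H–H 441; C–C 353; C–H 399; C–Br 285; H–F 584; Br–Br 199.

Reaction I:
  Bonds broken (reactants):
    Br–Br: 1 × 199 = 199
    C–C: 3 × 353 = 1059
    C–H: 10 × 399 = 3990
    Σ(broken) = 5248 kJ
  Bonds formed (products):
    C–Br: 1 × 285 = 285
    C–C: 3 × 353 = 1059
    C–H: 9 × 399 = 3591
    H–Br: 1 × 357 = 357
    Σ(formed) = 5292 kJ
  ΔH_I = 5248 − 5292 = −44 kJ
Reaction II:
  Bonds broken (reactants):
    F–F: 1 × 159 = 159
    H–H: 1 × 441 = 441
    Σ(broken) = 600 kJ
  Bonds formed (products):
    H–F: 2 × 584 = 1168
    Σ(formed) = 1168 kJ
  ΔH_II = 600 − 1168 = −568 kJ
ΔH_I − ΔH_II = +524 kJ, so reaction II has the more negative ΔH; |ΔH_I − ΔH_II| = 524 kJ.

Reaction II, by 524 kJ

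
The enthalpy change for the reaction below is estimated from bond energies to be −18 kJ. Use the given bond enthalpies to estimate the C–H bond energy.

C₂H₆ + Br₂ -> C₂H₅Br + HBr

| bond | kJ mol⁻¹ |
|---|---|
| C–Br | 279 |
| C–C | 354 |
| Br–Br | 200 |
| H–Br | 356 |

Let D be the C–H bond energy.
Σ(broken) = 1×200 + 1×354 + 6×D = 554 + 6D
Σ(formed) = 1×279 + 1×354 + 5×D + 1×356 = 989 + 5D
ΔH = Σ(broken) − Σ(formed) = (554 + 6D) − (989 + 5D) = −435 + D
Setting this equal to −18 kJ gives D = 417 kJ/mol.

D(C–H) ≈ 417 kJ/mol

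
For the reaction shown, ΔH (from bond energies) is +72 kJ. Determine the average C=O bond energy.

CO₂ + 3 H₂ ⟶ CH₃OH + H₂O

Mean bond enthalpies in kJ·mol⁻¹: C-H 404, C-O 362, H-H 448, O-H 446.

D(C=O) ≈ 820 kJ/mol

Let D be the C=O bond energy.
Σ(broken) = 2×D + 3×448 = 1344 + 2D
Σ(formed) = 3×404 + 1×362 + 3×446 = 2912
ΔH = Σ(broken) − Σ(formed) = (1344 + 2D) − (2912) = −1568 + 2D
Setting this equal to +72 kJ gives 2D = 1640, so D = 820 kJ/mol.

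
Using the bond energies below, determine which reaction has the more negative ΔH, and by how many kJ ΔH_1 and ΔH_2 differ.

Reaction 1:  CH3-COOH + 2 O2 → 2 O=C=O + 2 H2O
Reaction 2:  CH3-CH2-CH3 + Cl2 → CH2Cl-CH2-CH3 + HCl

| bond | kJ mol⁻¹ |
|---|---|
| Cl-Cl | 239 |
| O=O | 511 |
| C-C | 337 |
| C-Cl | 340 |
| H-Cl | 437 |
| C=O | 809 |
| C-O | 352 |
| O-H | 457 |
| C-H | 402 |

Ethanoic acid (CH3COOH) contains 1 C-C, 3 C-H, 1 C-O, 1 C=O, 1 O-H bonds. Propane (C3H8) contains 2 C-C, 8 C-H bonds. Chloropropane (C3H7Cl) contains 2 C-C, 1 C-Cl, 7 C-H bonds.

Reaction 1:
  Bonds broken (reactants):
    C-C: 1 × 337 = 337
    C-H: 3 × 402 = 1206
    C-O: 1 × 352 = 352
    C=O: 1 × 809 = 809
    O-H: 1 × 457 = 457
    O=O: 2 × 511 = 1022
    Σ(broken) = 4183 kJ
  Bonds formed (products):
    C=O: 4 × 809 = 3236
    O-H: 4 × 457 = 1828
    Σ(formed) = 5064 kJ
  ΔH_1 = 4183 − 5064 = −881 kJ
Reaction 2:
  Bonds broken (reactants):
    C-C: 2 × 337 = 674
    C-H: 8 × 402 = 3216
    Cl-Cl: 1 × 239 = 239
    Σ(broken) = 4129 kJ
  Bonds formed (products):
    C-C: 2 × 337 = 674
    C-Cl: 1 × 340 = 340
    C-H: 7 × 402 = 2814
    H-Cl: 1 × 437 = 437
    Σ(formed) = 4265 kJ
  ΔH_2 = 4129 − 4265 = −136 kJ
ΔH_1 − ΔH_2 = −745 kJ, so reaction 1 has the more negative ΔH; |ΔH_1 − ΔH_2| = 745 kJ.

Reaction 1, by 745 kJ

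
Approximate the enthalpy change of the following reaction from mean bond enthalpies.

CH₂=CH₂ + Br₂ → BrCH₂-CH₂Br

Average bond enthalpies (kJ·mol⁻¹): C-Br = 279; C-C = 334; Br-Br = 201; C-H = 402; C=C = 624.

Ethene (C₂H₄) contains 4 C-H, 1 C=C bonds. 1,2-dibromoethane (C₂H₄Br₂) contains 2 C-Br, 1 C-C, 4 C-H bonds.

Bonds broken (reactants):
  Br-Br: 1 × 201 = 201
  C-H: 4 × 402 = 1608
  C=C: 1 × 624 = 624
  Σ(broken) = 2433 kJ
Bonds formed (products):
  C-Br: 2 × 279 = 558
  C-C: 1 × 334 = 334
  C-H: 4 × 402 = 1608
  Σ(formed) = 2500 kJ
ΔH = Σ(broken) − Σ(formed) = 2433 − 2500 = −67 kJ

ΔH ≈ −67 kJ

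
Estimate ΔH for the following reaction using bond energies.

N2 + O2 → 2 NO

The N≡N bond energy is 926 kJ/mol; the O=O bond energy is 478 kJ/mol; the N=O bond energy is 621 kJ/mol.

Bonds broken (reactants):
  N≡N: 1 × 926 = 926
  O=O: 1 × 478 = 478
  Σ(broken) = 1404 kJ
Bonds formed (products):
  N=O: 2 × 621 = 1242
  Σ(formed) = 1242 kJ
ΔH = Σ(broken) − Σ(formed) = 1404 − 1242 = +162 kJ

ΔH ≈ +162 kJ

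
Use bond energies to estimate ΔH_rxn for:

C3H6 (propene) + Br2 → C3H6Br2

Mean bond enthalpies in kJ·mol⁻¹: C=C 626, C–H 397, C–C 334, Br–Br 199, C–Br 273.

Bonds broken (reactants):
  Br–Br: 1 × 199 = 199
  C–C: 1 × 334 = 334
  C–H: 6 × 397 = 2382
  C=C: 1 × 626 = 626
  Σ(broken) = 3541 kJ
Bonds formed (products):
  C–Br: 2 × 273 = 546
  C–C: 2 × 334 = 668
  C–H: 6 × 397 = 2382
  Σ(formed) = 3596 kJ
ΔH = Σ(broken) − Σ(formed) = 3541 − 3596 = −55 kJ

ΔH ≈ −55 kJ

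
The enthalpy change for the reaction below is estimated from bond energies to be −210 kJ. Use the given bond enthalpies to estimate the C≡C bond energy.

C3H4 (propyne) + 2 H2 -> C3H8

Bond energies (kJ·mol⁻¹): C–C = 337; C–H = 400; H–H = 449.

Let D be the C≡C bond energy.
Σ(broken) = 1×D + 1×337 + 4×400 + 2×449 = 2835 + D
Σ(formed) = 2×337 + 8×400 = 3874
ΔH = Σ(broken) − Σ(formed) = (2835 + D) − (3874) = −1039 + D
Setting this equal to −210 kJ gives D = 829 kJ/mol.

D(C≡C) ≈ 829 kJ/mol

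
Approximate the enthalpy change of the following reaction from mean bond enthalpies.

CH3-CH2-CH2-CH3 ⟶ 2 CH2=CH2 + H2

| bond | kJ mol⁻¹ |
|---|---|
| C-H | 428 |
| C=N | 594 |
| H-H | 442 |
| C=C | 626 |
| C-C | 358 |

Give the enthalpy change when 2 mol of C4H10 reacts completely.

ΔH = +472 kJ

Bonds broken (reactants):
  C-C: 3 × 358 = 1074
  C-H: 10 × 428 = 4280
  Σ(broken) = 5354 kJ
Bonds formed (products):
  C-H: 8 × 428 = 3424
  C=C: 2 × 626 = 1252
  H-H: 1 × 442 = 442
  Σ(formed) = 5118 kJ
ΔH = Σ(broken) − Σ(formed) = 5354 − 5118 = +236 kJ
For 2× the reaction as written: 2 × (+236) = +472 kJ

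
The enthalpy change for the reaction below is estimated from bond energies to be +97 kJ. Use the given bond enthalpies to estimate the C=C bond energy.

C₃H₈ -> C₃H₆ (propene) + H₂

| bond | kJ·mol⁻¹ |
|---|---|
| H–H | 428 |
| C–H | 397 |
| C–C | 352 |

D(C=C) ≈ 621 kJ/mol

Let D be the C=C bond energy.
Σ(broken) = 2×352 + 8×397 = 3880
Σ(formed) = 1×352 + 6×397 + 1×D + 1×428 = 3162 + D
ΔH = Σ(broken) − Σ(formed) = (3880) − (3162 + D) = +718 − D
Setting this equal to +97 kJ gives D = 621 kJ/mol.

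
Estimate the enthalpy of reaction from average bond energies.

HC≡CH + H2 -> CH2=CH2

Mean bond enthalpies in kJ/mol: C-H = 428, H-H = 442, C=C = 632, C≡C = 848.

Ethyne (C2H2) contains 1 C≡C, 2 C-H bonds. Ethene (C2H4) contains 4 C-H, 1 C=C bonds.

ΔH ≈ −198 kJ

Bonds broken (reactants):
  C≡C: 1 × 848 = 848
  C-H: 2 × 428 = 856
  H-H: 1 × 442 = 442
  Σ(broken) = 2146 kJ
Bonds formed (products):
  C-H: 4 × 428 = 1712
  C=C: 1 × 632 = 632
  Σ(formed) = 2344 kJ
ΔH = Σ(broken) − Σ(formed) = 2146 − 2344 = −198 kJ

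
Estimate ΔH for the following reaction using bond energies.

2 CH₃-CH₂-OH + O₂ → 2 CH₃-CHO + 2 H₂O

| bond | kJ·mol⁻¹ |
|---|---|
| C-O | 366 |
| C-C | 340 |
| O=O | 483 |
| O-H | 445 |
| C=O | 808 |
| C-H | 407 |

Bonds broken (reactants):
  C-C: 2 × 340 = 680
  C-H: 10 × 407 = 4070
  C-O: 2 × 366 = 732
  O-H: 2 × 445 = 890
  O=O: 1 × 483 = 483
  Σ(broken) = 6855 kJ
Bonds formed (products):
  C-C: 2 × 340 = 680
  C-H: 8 × 407 = 3256
  C=O: 2 × 808 = 1616
  O-H: 4 × 445 = 1780
  Σ(formed) = 7332 kJ
ΔH = Σ(broken) − Σ(formed) = 6855 − 7332 = −477 kJ

ΔH ≈ −477 kJ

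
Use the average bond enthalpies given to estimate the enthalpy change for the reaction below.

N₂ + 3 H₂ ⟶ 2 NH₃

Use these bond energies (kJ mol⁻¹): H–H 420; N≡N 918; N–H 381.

ΔH ≈ −108 kJ

Bonds broken (reactants):
  H–H: 3 × 420 = 1260
  N≡N: 1 × 918 = 918
  Σ(broken) = 2178 kJ
Bonds formed (products):
  N–H: 6 × 381 = 2286
  Σ(formed) = 2286 kJ
ΔH = Σ(broken) − Σ(formed) = 2178 − 2286 = −108 kJ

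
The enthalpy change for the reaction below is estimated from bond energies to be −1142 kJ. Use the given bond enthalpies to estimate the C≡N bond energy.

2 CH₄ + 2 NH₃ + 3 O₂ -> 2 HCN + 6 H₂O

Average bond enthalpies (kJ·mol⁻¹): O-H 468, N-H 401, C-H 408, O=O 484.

D(C≡N) ≈ 916 kJ/mol

Let D be the C≡N bond energy.
Σ(broken) = 8×408 + 6×401 + 3×484 = 7122
Σ(formed) = 2×D + 2×408 + 12×468 = 6432 + 2D
ΔH = Σ(broken) − Σ(formed) = (7122) − (6432 + 2D) = +690 − 2D
Setting this equal to −1142 kJ gives 2D = 1832, so D = 916 kJ/mol.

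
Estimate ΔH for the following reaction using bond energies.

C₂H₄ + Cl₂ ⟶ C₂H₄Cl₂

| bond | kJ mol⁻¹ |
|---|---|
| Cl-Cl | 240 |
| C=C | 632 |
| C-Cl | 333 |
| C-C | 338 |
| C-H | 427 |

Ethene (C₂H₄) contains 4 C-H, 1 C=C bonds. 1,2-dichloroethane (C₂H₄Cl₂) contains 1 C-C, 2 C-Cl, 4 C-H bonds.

ΔH ≈ −132 kJ

Bonds broken (reactants):
  C-H: 4 × 427 = 1708
  C=C: 1 × 632 = 632
  Cl-Cl: 1 × 240 = 240
  Σ(broken) = 2580 kJ
Bonds formed (products):
  C-C: 1 × 338 = 338
  C-Cl: 2 × 333 = 666
  C-H: 4 × 427 = 1708
  Σ(formed) = 2712 kJ
ΔH = Σ(broken) − Σ(formed) = 2580 − 2712 = −132 kJ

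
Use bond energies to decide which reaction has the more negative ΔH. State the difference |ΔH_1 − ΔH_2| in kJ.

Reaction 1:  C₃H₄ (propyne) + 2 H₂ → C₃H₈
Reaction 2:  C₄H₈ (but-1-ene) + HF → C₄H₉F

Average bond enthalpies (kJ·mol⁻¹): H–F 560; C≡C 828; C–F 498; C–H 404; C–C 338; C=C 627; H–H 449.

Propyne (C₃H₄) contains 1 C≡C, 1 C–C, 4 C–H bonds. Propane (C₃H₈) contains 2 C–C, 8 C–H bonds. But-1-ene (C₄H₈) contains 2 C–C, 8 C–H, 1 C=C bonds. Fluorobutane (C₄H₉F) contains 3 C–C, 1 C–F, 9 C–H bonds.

Reaction 1, by 175 kJ

Reaction 1:
  Bonds broken (reactants):
    C≡C: 1 × 828 = 828
    C–C: 1 × 338 = 338
    C–H: 4 × 404 = 1616
    H–H: 2 × 449 = 898
    Σ(broken) = 3680 kJ
  Bonds formed (products):
    C–C: 2 × 338 = 676
    C–H: 8 × 404 = 3232
    Σ(formed) = 3908 kJ
  ΔH_1 = 3680 − 3908 = −228 kJ
Reaction 2:
  Bonds broken (reactants):
    C–C: 2 × 338 = 676
    C–H: 8 × 404 = 3232
    C=C: 1 × 627 = 627
    H–F: 1 × 560 = 560
    Σ(broken) = 5095 kJ
  Bonds formed (products):
    C–C: 3 × 338 = 1014
    C–F: 1 × 498 = 498
    C–H: 9 × 404 = 3636
    Σ(formed) = 5148 kJ
  ΔH_2 = 5095 − 5148 = −53 kJ
ΔH_1 − ΔH_2 = −175 kJ, so reaction 1 has the more negative ΔH; |ΔH_1 − ΔH_2| = 175 kJ.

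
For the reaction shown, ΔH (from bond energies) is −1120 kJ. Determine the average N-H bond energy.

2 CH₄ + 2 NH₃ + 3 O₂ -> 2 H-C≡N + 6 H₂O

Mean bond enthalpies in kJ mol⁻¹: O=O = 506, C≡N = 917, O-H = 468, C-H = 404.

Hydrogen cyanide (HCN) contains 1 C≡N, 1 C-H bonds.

Let D be the N-H bond energy.
Σ(broken) = 8×404 + 6×D + 3×506 = 4750 + 6D
Σ(formed) = 2×917 + 2×404 + 12×468 = 8258
ΔH = Σ(broken) − Σ(formed) = (4750 + 6D) − (8258) = −3508 + 6D
Setting this equal to −1120 kJ gives 6D = 2388, so D = 398 kJ/mol.

D(N-H) ≈ 398 kJ/mol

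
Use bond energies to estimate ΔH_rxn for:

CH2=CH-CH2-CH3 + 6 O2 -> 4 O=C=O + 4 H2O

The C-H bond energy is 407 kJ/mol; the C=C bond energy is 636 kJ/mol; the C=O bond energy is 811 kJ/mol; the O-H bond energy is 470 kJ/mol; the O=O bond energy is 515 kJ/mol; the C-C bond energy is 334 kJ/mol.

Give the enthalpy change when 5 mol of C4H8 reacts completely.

ΔH = −12990 kJ

Bonds broken (reactants):
  C-C: 2 × 334 = 668
  C-H: 8 × 407 = 3256
  C=C: 1 × 636 = 636
  O=O: 6 × 515 = 3090
  Σ(broken) = 7650 kJ
Bonds formed (products):
  C=O: 8 × 811 = 6488
  O-H: 8 × 470 = 3760
  Σ(formed) = 10248 kJ
ΔH = Σ(broken) − Σ(formed) = 7650 − 10248 = −2598 kJ
For 5× the reaction as written: 5 × (−2598) = −12990 kJ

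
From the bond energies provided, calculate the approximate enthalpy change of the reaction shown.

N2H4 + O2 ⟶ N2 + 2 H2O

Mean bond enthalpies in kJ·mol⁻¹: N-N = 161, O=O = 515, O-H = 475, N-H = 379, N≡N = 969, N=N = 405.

Bonds broken (reactants):
  N-H: 4 × 379 = 1516
  N-N: 1 × 161 = 161
  O=O: 1 × 515 = 515
  Σ(broken) = 2192 kJ
Bonds formed (products):
  N≡N: 1 × 969 = 969
  O-H: 4 × 475 = 1900
  Σ(formed) = 2869 kJ
ΔH = Σ(broken) − Σ(formed) = 2192 − 2869 = −677 kJ

ΔH ≈ −677 kJ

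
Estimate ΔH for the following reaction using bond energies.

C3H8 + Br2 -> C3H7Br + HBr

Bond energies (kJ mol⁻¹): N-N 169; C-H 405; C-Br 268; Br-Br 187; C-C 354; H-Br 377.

ΔH ≈ −53 kJ

Bonds broken (reactants):
  Br-Br: 1 × 187 = 187
  C-C: 2 × 354 = 708
  C-H: 8 × 405 = 3240
  Σ(broken) = 4135 kJ
Bonds formed (products):
  C-Br: 1 × 268 = 268
  C-C: 2 × 354 = 708
  C-H: 7 × 405 = 2835
  H-Br: 1 × 377 = 377
  Σ(formed) = 4188 kJ
ΔH = Σ(broken) − Σ(formed) = 4135 − 4188 = −53 kJ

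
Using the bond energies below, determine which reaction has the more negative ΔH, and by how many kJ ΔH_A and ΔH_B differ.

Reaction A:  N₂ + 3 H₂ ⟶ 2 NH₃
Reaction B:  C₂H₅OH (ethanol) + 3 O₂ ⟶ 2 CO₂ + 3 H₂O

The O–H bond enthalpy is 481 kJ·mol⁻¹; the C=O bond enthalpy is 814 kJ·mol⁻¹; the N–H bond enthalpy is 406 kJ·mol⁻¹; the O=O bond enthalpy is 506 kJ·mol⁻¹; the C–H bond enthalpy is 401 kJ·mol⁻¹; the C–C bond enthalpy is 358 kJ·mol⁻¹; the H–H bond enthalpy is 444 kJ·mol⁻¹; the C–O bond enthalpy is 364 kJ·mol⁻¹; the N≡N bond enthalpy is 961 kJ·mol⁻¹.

Reaction A:
  Bonds broken (reactants):
    H–H: 3 × 444 = 1332
    N≡N: 1 × 961 = 961
    Σ(broken) = 2293 kJ
  Bonds formed (products):
    N–H: 6 × 406 = 2436
    Σ(formed) = 2436 kJ
  ΔH_A = 2293 − 2436 = −143 kJ
Reaction B:
  Bonds broken (reactants):
    C–C: 1 × 358 = 358
    C–H: 5 × 401 = 2005
    C–O: 1 × 364 = 364
    O–H: 1 × 481 = 481
    O=O: 3 × 506 = 1518
    Σ(broken) = 4726 kJ
  Bonds formed (products):
    C=O: 4 × 814 = 3256
    O–H: 6 × 481 = 2886
    Σ(formed) = 6142 kJ
  ΔH_B = 4726 − 6142 = −1416 kJ
ΔH_A − ΔH_B = +1273 kJ, so reaction B has the more negative ΔH; |ΔH_A − ΔH_B| = 1273 kJ.

Reaction B, by 1273 kJ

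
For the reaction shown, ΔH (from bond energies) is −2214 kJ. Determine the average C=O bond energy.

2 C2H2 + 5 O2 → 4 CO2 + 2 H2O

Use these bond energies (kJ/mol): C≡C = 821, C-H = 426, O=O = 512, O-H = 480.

D(C=O) ≈ 775 kJ/mol

Let D be the C=O bond energy.
Σ(broken) = 2×821 + 4×426 + 5×512 = 5906
Σ(formed) = 8×D + 4×480 = 1920 + 8D
ΔH = Σ(broken) − Σ(formed) = (5906) − (1920 + 8D) = +3986 − 8D
Setting this equal to −2214 kJ gives 8D = 6200, so D = 775 kJ/mol.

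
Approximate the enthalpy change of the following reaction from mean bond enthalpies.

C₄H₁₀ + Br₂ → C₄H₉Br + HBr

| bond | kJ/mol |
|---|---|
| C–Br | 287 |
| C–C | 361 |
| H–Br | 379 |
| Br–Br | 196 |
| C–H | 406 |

Bonds broken (reactants):
  Br–Br: 1 × 196 = 196
  C–C: 3 × 361 = 1083
  C–H: 10 × 406 = 4060
  Σ(broken) = 5339 kJ
Bonds formed (products):
  C–Br: 1 × 287 = 287
  C–C: 3 × 361 = 1083
  C–H: 9 × 406 = 3654
  H–Br: 1 × 379 = 379
  Σ(formed) = 5403 kJ
ΔH = Σ(broken) − Σ(formed) = 5339 − 5403 = −64 kJ

ΔH ≈ −64 kJ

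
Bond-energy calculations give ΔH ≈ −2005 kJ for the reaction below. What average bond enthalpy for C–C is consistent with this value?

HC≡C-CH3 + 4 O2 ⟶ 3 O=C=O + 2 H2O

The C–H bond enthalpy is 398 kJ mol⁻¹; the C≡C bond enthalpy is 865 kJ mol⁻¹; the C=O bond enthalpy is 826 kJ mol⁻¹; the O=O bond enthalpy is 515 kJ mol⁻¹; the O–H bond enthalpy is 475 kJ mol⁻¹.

Let D be the C–C bond energy.
Σ(broken) = 1×865 + 1×D + 4×398 + 4×515 = 4517 + D
Σ(formed) = 6×826 + 4×475 = 6856
ΔH = Σ(broken) − Σ(formed) = (4517 + D) − (6856) = −2339 + D
Setting this equal to −2005 kJ gives D = 334 kJ/mol.

D(C–C) ≈ 334 kJ/mol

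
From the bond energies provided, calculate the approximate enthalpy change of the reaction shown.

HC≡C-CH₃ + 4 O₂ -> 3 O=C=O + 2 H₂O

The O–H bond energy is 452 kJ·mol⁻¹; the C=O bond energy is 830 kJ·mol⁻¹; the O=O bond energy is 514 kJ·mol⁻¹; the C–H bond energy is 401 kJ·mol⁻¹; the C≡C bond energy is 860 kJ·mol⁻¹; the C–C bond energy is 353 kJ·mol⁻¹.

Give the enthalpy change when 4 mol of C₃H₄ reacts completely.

ΔH = −7660 kJ

Bonds broken (reactants):
  C≡C: 1 × 860 = 860
  C–C: 1 × 353 = 353
  C–H: 4 × 401 = 1604
  O=O: 4 × 514 = 2056
  Σ(broken) = 4873 kJ
Bonds formed (products):
  C=O: 6 × 830 = 4980
  O–H: 4 × 452 = 1808
  Σ(formed) = 6788 kJ
ΔH = Σ(broken) − Σ(formed) = 4873 − 6788 = −1915 kJ
For 4× the reaction as written: 4 × (−1915) = −7660 kJ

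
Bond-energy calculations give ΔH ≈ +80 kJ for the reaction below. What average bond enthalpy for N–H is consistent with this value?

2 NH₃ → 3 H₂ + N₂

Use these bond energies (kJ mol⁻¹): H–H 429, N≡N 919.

D(N–H) ≈ 381 kJ/mol

Let D be the N–H bond energy.
Σ(broken) = 6×D = 6D
Σ(formed) = 3×429 + 1×919 = 2206
ΔH = Σ(broken) − Σ(formed) = (6D) − (2206) = −2206 + 6D
Setting this equal to +80 kJ gives 6D = 2286, so D = 381 kJ/mol.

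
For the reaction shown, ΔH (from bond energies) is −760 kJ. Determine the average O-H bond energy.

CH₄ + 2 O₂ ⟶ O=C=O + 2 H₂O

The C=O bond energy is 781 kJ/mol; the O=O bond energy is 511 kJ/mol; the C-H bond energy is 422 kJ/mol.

D(O-H) ≈ 477 kJ/mol

Let D be the O-H bond energy.
Σ(broken) = 4×422 + 2×511 = 2710
Σ(formed) = 2×781 + 4×D = 1562 + 4D
ΔH = Σ(broken) − Σ(formed) = (2710) − (1562 + 4D) = +1148 − 4D
Setting this equal to −760 kJ gives 4D = 1908, so D = 477 kJ/mol.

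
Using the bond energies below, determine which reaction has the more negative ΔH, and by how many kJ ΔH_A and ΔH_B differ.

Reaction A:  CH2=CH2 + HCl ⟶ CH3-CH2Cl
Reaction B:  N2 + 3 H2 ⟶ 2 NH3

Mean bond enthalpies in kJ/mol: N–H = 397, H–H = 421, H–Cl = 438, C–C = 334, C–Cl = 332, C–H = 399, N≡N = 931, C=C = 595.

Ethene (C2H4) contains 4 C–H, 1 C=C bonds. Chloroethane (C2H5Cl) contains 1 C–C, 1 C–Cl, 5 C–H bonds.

Reaction A:
  Bonds broken (reactants):
    C–H: 4 × 399 = 1596
    C=C: 1 × 595 = 595
    H–Cl: 1 × 438 = 438
    Σ(broken) = 2629 kJ
  Bonds formed (products):
    C–C: 1 × 334 = 334
    C–Cl: 1 × 332 = 332
    C–H: 5 × 399 = 1995
    Σ(formed) = 2661 kJ
  ΔH_A = 2629 − 2661 = −32 kJ
Reaction B:
  Bonds broken (reactants):
    H–H: 3 × 421 = 1263
    N≡N: 1 × 931 = 931
    Σ(broken) = 2194 kJ
  Bonds formed (products):
    N–H: 6 × 397 = 2382
    Σ(formed) = 2382 kJ
  ΔH_B = 2194 − 2382 = −188 kJ
ΔH_A − ΔH_B = +156 kJ, so reaction B has the more negative ΔH; |ΔH_A − ΔH_B| = 156 kJ.

Reaction B, by 156 kJ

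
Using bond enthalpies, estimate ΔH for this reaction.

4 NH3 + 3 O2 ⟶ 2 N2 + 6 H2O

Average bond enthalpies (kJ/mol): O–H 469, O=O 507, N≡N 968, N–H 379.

ΔH ≈ −1495 kJ

Bonds broken (reactants):
  N–H: 12 × 379 = 4548
  O=O: 3 × 507 = 1521
  Σ(broken) = 6069 kJ
Bonds formed (products):
  N≡N: 2 × 968 = 1936
  O–H: 12 × 469 = 5628
  Σ(formed) = 7564 kJ
ΔH = Σ(broken) − Σ(formed) = 6069 − 7564 = −1495 kJ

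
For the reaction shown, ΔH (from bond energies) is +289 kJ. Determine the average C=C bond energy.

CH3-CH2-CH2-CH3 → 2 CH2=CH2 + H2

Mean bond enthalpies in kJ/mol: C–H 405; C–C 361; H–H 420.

D(C=C) ≈ 592 kJ/mol

Let D be the C=C bond energy.
Σ(broken) = 3×361 + 10×405 = 5133
Σ(formed) = 8×405 + 2×D + 1×420 = 3660 + 2D
ΔH = Σ(broken) − Σ(formed) = (5133) − (3660 + 2D) = +1473 − 2D
Setting this equal to +289 kJ gives 2D = 1184, so D = 592 kJ/mol.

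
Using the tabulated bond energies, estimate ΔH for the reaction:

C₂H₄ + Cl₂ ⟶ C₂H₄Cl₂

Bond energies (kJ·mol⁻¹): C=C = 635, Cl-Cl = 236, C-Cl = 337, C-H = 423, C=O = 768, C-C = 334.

ΔH ≈ −137 kJ

Bonds broken (reactants):
  C-H: 4 × 423 = 1692
  C=C: 1 × 635 = 635
  Cl-Cl: 1 × 236 = 236
  Σ(broken) = 2563 kJ
Bonds formed (products):
  C-C: 1 × 334 = 334
  C-Cl: 2 × 337 = 674
  C-H: 4 × 423 = 1692
  Σ(formed) = 2700 kJ
ΔH = Σ(broken) − Σ(formed) = 2563 − 2700 = −137 kJ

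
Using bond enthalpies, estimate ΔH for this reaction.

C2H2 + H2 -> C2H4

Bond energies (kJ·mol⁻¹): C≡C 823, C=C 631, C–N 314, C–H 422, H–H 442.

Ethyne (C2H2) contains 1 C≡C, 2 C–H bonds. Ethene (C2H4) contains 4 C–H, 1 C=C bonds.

ΔH ≈ −210 kJ

Bonds broken (reactants):
  C≡C: 1 × 823 = 823
  C–H: 2 × 422 = 844
  H–H: 1 × 442 = 442
  Σ(broken) = 2109 kJ
Bonds formed (products):
  C–H: 4 × 422 = 1688
  C=C: 1 × 631 = 631
  Σ(formed) = 2319 kJ
ΔH = Σ(broken) − Σ(formed) = 2109 − 2319 = −210 kJ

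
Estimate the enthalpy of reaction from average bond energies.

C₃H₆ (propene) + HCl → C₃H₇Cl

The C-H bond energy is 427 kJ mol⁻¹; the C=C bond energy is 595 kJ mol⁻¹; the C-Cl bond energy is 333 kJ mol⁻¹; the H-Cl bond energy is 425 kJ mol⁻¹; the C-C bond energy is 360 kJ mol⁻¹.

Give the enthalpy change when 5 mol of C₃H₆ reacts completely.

ΔH = −500 kJ

Bonds broken (reactants):
  C-C: 1 × 360 = 360
  C-H: 6 × 427 = 2562
  C=C: 1 × 595 = 595
  H-Cl: 1 × 425 = 425
  Σ(broken) = 3942 kJ
Bonds formed (products):
  C-C: 2 × 360 = 720
  C-Cl: 1 × 333 = 333
  C-H: 7 × 427 = 2989
  Σ(formed) = 4042 kJ
ΔH = Σ(broken) − Σ(formed) = 3942 − 4042 = −100 kJ
For 5× the reaction as written: 5 × (−100) = −500 kJ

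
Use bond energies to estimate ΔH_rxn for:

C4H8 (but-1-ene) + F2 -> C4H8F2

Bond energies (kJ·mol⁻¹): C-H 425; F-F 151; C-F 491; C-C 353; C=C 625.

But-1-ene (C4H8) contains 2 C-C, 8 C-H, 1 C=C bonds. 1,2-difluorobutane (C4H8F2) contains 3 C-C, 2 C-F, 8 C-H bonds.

ΔH ≈ −559 kJ

Bonds broken (reactants):
  C-C: 2 × 353 = 706
  C-H: 8 × 425 = 3400
  C=C: 1 × 625 = 625
  F-F: 1 × 151 = 151
  Σ(broken) = 4882 kJ
Bonds formed (products):
  C-C: 3 × 353 = 1059
  C-F: 2 × 491 = 982
  C-H: 8 × 425 = 3400
  Σ(formed) = 5441 kJ
ΔH = Σ(broken) − Σ(formed) = 4882 − 5441 = −559 kJ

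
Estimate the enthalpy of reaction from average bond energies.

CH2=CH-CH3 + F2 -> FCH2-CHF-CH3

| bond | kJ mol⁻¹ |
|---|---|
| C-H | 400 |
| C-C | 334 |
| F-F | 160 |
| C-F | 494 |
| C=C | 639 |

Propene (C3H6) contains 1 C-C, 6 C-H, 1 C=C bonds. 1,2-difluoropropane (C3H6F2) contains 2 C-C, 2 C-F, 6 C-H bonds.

ΔH ≈ −523 kJ

Bonds broken (reactants):
  C-C: 1 × 334 = 334
  C-H: 6 × 400 = 2400
  C=C: 1 × 639 = 639
  F-F: 1 × 160 = 160
  Σ(broken) = 3533 kJ
Bonds formed (products):
  C-C: 2 × 334 = 668
  C-F: 2 × 494 = 988
  C-H: 6 × 400 = 2400
  Σ(formed) = 4056 kJ
ΔH = Σ(broken) − Σ(formed) = 3533 − 4056 = −523 kJ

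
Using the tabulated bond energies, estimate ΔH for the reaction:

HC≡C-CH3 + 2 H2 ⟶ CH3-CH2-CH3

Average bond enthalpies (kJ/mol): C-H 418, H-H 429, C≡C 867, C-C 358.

ΔH ≈ −305 kJ

Bonds broken (reactants):
  C≡C: 1 × 867 = 867
  C-C: 1 × 358 = 358
  C-H: 4 × 418 = 1672
  H-H: 2 × 429 = 858
  Σ(broken) = 3755 kJ
Bonds formed (products):
  C-C: 2 × 358 = 716
  C-H: 8 × 418 = 3344
  Σ(formed) = 4060 kJ
ΔH = Σ(broken) − Σ(formed) = 3755 − 4060 = −305 kJ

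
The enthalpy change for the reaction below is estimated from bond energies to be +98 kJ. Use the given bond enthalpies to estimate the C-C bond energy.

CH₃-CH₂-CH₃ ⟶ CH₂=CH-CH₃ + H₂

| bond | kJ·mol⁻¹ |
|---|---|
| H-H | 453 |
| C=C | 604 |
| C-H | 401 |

Let D be the C-C bond energy.
Σ(broken) = 2×D + 8×401 = 3208 + 2D
Σ(formed) = 1×D + 6×401 + 1×604 + 1×453 = 3463 + D
ΔH = Σ(broken) − Σ(formed) = (3208 + 2D) − (3463 + D) = −255 + D
Setting this equal to +98 kJ gives D = 353 kJ/mol.

D(C-C) ≈ 353 kJ/mol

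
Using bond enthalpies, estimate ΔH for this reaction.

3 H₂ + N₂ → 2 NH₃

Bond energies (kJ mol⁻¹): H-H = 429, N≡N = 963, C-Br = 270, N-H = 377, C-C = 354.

Bonds broken (reactants):
  H-H: 3 × 429 = 1287
  N≡N: 1 × 963 = 963
  Σ(broken) = 2250 kJ
Bonds formed (products):
  N-H: 6 × 377 = 2262
  Σ(formed) = 2262 kJ
ΔH = Σ(broken) − Σ(formed) = 2250 − 2262 = −12 kJ

ΔH ≈ −12 kJ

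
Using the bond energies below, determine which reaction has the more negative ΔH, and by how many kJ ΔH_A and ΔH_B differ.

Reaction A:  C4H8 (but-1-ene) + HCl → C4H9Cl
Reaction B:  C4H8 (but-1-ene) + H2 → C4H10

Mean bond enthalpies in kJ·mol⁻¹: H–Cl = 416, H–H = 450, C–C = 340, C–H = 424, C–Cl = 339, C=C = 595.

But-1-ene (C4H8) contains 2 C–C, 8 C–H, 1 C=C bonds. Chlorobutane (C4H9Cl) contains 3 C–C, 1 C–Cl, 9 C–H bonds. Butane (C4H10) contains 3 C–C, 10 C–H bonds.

Reaction B, by 51 kJ

Reaction A:
  Bonds broken (reactants):
    C–C: 2 × 340 = 680
    C–H: 8 × 424 = 3392
    C=C: 1 × 595 = 595
    H–Cl: 1 × 416 = 416
    Σ(broken) = 5083 kJ
  Bonds formed (products):
    C–C: 3 × 340 = 1020
    C–Cl: 1 × 339 = 339
    C–H: 9 × 424 = 3816
    Σ(formed) = 5175 kJ
  ΔH_A = 5083 − 5175 = −92 kJ
Reaction B:
  Bonds broken (reactants):
    C–C: 2 × 340 = 680
    C–H: 8 × 424 = 3392
    C=C: 1 × 595 = 595
    H–H: 1 × 450 = 450
    Σ(broken) = 5117 kJ
  Bonds formed (products):
    C–C: 3 × 340 = 1020
    C–H: 10 × 424 = 4240
    Σ(formed) = 5260 kJ
  ΔH_B = 5117 − 5260 = −143 kJ
ΔH_A − ΔH_B = +51 kJ, so reaction B has the more negative ΔH; |ΔH_A − ΔH_B| = 51 kJ.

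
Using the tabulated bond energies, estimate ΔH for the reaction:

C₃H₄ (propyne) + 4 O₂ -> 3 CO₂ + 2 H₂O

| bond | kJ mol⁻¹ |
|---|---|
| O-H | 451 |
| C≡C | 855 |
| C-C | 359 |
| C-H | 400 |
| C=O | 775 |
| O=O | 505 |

Bonds broken (reactants):
  C≡C: 1 × 855 = 855
  C-C: 1 × 359 = 359
  C-H: 4 × 400 = 1600
  O=O: 4 × 505 = 2020
  Σ(broken) = 4834 kJ
Bonds formed (products):
  C=O: 6 × 775 = 4650
  O-H: 4 × 451 = 1804
  Σ(formed) = 6454 kJ
ΔH = Σ(broken) − Σ(formed) = 4834 − 6454 = −1620 kJ

ΔH ≈ −1620 kJ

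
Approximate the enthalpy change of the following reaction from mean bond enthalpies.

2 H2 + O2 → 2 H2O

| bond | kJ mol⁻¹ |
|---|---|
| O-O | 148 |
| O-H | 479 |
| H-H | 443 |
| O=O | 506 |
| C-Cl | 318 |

Bonds broken (reactants):
  H-H: 2 × 443 = 886
  O=O: 1 × 506 = 506
  Σ(broken) = 1392 kJ
Bonds formed (products):
  O-H: 4 × 479 = 1916
  Σ(formed) = 1916 kJ
ΔH = Σ(broken) − Σ(formed) = 1392 − 1916 = −524 kJ

ΔH ≈ −524 kJ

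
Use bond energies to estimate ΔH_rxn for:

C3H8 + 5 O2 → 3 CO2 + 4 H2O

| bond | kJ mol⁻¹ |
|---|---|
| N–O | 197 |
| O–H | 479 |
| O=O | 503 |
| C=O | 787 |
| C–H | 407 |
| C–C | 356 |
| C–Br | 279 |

Bonds broken (reactants):
  C–C: 2 × 356 = 712
  C–H: 8 × 407 = 3256
  O=O: 5 × 503 = 2515
  Σ(broken) = 6483 kJ
Bonds formed (products):
  C=O: 6 × 787 = 4722
  O–H: 8 × 479 = 3832
  Σ(formed) = 8554 kJ
ΔH = Σ(broken) − Σ(formed) = 6483 − 8554 = −2071 kJ

ΔH ≈ −2071 kJ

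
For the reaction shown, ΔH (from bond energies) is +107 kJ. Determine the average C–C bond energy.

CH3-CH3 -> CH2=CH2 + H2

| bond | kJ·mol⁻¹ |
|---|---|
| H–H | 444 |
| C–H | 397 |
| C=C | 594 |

D(C–C) ≈ 351 kJ/mol

Let D be the C–C bond energy.
Σ(broken) = 1×D + 6×397 = 2382 + D
Σ(formed) = 4×397 + 1×594 + 1×444 = 2626
ΔH = Σ(broken) − Σ(formed) = (2382 + D) − (2626) = −244 + D
Setting this equal to +107 kJ gives D = 351 kJ/mol.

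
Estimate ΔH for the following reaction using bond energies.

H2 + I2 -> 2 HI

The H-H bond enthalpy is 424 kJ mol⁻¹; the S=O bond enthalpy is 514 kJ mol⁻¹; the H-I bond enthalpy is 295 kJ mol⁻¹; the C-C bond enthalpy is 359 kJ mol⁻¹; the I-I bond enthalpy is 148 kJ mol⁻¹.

Bonds broken (reactants):
  H-H: 1 × 424 = 424
  I-I: 1 × 148 = 148
  Σ(broken) = 572 kJ
Bonds formed (products):
  H-I: 2 × 295 = 590
  Σ(formed) = 590 kJ
ΔH = Σ(broken) − Σ(formed) = 572 − 590 = −18 kJ

ΔH ≈ −18 kJ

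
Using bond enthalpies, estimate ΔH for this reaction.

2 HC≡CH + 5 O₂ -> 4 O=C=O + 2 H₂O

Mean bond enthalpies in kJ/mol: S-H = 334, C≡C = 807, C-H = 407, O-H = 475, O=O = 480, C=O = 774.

ΔH ≈ −2450 kJ

Bonds broken (reactants):
  C≡C: 2 × 807 = 1614
  C-H: 4 × 407 = 1628
  O=O: 5 × 480 = 2400
  Σ(broken) = 5642 kJ
Bonds formed (products):
  C=O: 8 × 774 = 6192
  O-H: 4 × 475 = 1900
  Σ(formed) = 8092 kJ
ΔH = Σ(broken) − Σ(formed) = 5642 − 8092 = −2450 kJ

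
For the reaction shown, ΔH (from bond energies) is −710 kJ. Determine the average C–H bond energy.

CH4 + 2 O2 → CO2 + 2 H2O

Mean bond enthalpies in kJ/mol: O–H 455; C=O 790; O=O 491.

Let D be the C–H bond energy.
Σ(broken) = 4×D + 2×491 = 982 + 4D
Σ(formed) = 2×790 + 4×455 = 3400
ΔH = Σ(broken) − Σ(formed) = (982 + 4D) − (3400) = −2418 + 4D
Setting this equal to −710 kJ gives 4D = 1708, so D = 427 kJ/mol.

D(C–H) ≈ 427 kJ/mol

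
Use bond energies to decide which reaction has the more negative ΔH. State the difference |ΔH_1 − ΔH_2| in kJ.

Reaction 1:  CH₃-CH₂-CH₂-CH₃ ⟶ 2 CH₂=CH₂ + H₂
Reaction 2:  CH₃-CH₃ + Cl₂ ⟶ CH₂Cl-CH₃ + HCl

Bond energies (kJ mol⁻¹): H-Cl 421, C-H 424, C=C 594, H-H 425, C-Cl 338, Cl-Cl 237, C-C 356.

Reaction 1:
  Bonds broken (reactants):
    C-C: 3 × 356 = 1068
    C-H: 10 × 424 = 4240
    Σ(broken) = 5308 kJ
  Bonds formed (products):
    C-H: 8 × 424 = 3392
    C=C: 2 × 594 = 1188
    H-H: 1 × 425 = 425
    Σ(formed) = 5005 kJ
  ΔH_1 = 5308 − 5005 = +303 kJ
Reaction 2:
  Bonds broken (reactants):
    C-C: 1 × 356 = 356
    C-H: 6 × 424 = 2544
    Cl-Cl: 1 × 237 = 237
    Σ(broken) = 3137 kJ
  Bonds formed (products):
    C-C: 1 × 356 = 356
    C-Cl: 1 × 338 = 338
    C-H: 5 × 424 = 2120
    H-Cl: 1 × 421 = 421
    Σ(formed) = 3235 kJ
  ΔH_2 = 3137 − 3235 = −98 kJ
ΔH_1 − ΔH_2 = +401 kJ, so reaction 2 has the more negative ΔH; |ΔH_1 − ΔH_2| = 401 kJ.

Reaction 2, by 401 kJ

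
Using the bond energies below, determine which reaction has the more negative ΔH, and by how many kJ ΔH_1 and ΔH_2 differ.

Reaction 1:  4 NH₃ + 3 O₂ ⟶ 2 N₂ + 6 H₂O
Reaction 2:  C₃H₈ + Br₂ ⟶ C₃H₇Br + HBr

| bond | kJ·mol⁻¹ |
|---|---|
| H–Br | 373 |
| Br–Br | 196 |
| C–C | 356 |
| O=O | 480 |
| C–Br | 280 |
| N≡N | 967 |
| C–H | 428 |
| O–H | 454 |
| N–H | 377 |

Reaction 1, by 1389 kJ

Reaction 1:
  Bonds broken (reactants):
    N–H: 12 × 377 = 4524
    O=O: 3 × 480 = 1440
    Σ(broken) = 5964 kJ
  Bonds formed (products):
    N≡N: 2 × 967 = 1934
    O–H: 12 × 454 = 5448
    Σ(formed) = 7382 kJ
  ΔH_1 = 5964 − 7382 = −1418 kJ
Reaction 2:
  Bonds broken (reactants):
    Br–Br: 1 × 196 = 196
    C–C: 2 × 356 = 712
    C–H: 8 × 428 = 3424
    Σ(broken) = 4332 kJ
  Bonds formed (products):
    C–Br: 1 × 280 = 280
    C–C: 2 × 356 = 712
    C–H: 7 × 428 = 2996
    H–Br: 1 × 373 = 373
    Σ(formed) = 4361 kJ
  ΔH_2 = 4332 − 4361 = −29 kJ
ΔH_1 − ΔH_2 = −1389 kJ, so reaction 1 has the more negative ΔH; |ΔH_1 − ΔH_2| = 1389 kJ.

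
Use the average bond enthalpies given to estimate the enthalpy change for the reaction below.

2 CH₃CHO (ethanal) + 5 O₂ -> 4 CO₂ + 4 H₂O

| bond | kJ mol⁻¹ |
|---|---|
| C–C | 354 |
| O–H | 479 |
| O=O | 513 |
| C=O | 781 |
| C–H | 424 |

Bonds broken (reactants):
  C–C: 2 × 354 = 708
  C–H: 8 × 424 = 3392
  C=O: 2 × 781 = 1562
  O=O: 5 × 513 = 2565
  Σ(broken) = 8227 kJ
Bonds formed (products):
  C=O: 8 × 781 = 6248
  O–H: 8 × 479 = 3832
  Σ(formed) = 10080 kJ
ΔH = Σ(broken) − Σ(formed) = 8227 − 10080 = −1853 kJ

ΔH ≈ −1853 kJ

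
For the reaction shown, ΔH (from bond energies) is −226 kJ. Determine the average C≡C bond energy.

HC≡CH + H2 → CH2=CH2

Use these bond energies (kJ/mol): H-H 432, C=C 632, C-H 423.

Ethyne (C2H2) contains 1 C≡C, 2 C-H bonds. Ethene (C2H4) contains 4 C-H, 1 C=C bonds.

D(C≡C) ≈ 820 kJ/mol

Let D be the C≡C bond energy.
Σ(broken) = 1×D + 2×423 + 1×432 = 1278 + D
Σ(formed) = 4×423 + 1×632 = 2324
ΔH = Σ(broken) − Σ(formed) = (1278 + D) − (2324) = −1046 + D
Setting this equal to −226 kJ gives D = 820 kJ/mol.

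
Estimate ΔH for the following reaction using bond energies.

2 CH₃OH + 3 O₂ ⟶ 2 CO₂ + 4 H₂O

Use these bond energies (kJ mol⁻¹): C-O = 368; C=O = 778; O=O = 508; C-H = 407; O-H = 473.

ΔH ≈ −1248 kJ

Bonds broken (reactants):
  C-H: 6 × 407 = 2442
  C-O: 2 × 368 = 736
  O-H: 2 × 473 = 946
  O=O: 3 × 508 = 1524
  Σ(broken) = 5648 kJ
Bonds formed (products):
  C=O: 4 × 778 = 3112
  O-H: 8 × 473 = 3784
  Σ(formed) = 6896 kJ
ΔH = Σ(broken) − Σ(formed) = 5648 − 6896 = −1248 kJ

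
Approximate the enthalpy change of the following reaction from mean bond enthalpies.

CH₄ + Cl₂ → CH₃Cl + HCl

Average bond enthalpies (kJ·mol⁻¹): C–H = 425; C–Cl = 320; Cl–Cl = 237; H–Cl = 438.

Bonds broken (reactants):
  C–H: 4 × 425 = 1700
  Cl–Cl: 1 × 237 = 237
  Σ(broken) = 1937 kJ
Bonds formed (products):
  C–Cl: 1 × 320 = 320
  C–H: 3 × 425 = 1275
  H–Cl: 1 × 438 = 438
  Σ(formed) = 2033 kJ
ΔH = Σ(broken) − Σ(formed) = 1937 − 2033 = −96 kJ

ΔH ≈ −96 kJ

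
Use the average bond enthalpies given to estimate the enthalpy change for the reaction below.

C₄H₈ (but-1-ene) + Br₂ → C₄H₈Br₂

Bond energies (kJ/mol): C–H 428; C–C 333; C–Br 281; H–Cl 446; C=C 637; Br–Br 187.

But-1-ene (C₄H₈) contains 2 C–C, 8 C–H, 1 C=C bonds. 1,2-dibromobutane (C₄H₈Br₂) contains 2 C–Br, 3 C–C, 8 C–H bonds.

ΔH ≈ −71 kJ

Bonds broken (reactants):
  Br–Br: 1 × 187 = 187
  C–C: 2 × 333 = 666
  C–H: 8 × 428 = 3424
  C=C: 1 × 637 = 637
  Σ(broken) = 4914 kJ
Bonds formed (products):
  C–Br: 2 × 281 = 562
  C–C: 3 × 333 = 999
  C–H: 8 × 428 = 3424
  Σ(formed) = 4985 kJ
ΔH = Σ(broken) − Σ(formed) = 4914 − 4985 = −71 kJ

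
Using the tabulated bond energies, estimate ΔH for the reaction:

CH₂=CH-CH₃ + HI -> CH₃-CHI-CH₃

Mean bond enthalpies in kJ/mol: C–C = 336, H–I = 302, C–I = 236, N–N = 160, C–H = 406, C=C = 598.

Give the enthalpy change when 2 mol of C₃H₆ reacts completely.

ΔH = −156 kJ

Bonds broken (reactants):
  C–C: 1 × 336 = 336
  C–H: 6 × 406 = 2436
  C=C: 1 × 598 = 598
  H–I: 1 × 302 = 302
  Σ(broken) = 3672 kJ
Bonds formed (products):
  C–C: 2 × 336 = 672
  C–H: 7 × 406 = 2842
  C–I: 1 × 236 = 236
  Σ(formed) = 3750 kJ
ΔH = Σ(broken) − Σ(formed) = 3672 − 3750 = −78 kJ
For 2× the reaction as written: 2 × (−78) = −156 kJ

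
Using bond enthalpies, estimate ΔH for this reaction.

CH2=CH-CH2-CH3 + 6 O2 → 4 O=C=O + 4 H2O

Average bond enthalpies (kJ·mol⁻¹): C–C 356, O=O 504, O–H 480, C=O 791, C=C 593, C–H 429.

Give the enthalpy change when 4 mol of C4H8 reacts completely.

Bonds broken (reactants):
  C–C: 2 × 356 = 712
  C–H: 8 × 429 = 3432
  C=C: 1 × 593 = 593
  O=O: 6 × 504 = 3024
  Σ(broken) = 7761 kJ
Bonds formed (products):
  C=O: 8 × 791 = 6328
  O–H: 8 × 480 = 3840
  Σ(formed) = 10168 kJ
ΔH = Σ(broken) − Σ(formed) = 7761 − 10168 = −2407 kJ
For 4× the reaction as written: 4 × (−2407) = −9628 kJ

ΔH = −9628 kJ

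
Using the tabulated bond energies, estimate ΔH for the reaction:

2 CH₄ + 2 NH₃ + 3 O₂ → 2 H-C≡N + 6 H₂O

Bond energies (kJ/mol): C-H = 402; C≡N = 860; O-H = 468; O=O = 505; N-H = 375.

Bonds broken (reactants):
  C-H: 8 × 402 = 3216
  N-H: 6 × 375 = 2250
  O=O: 3 × 505 = 1515
  Σ(broken) = 6981 kJ
Bonds formed (products):
  C≡N: 2 × 860 = 1720
  C-H: 2 × 402 = 804
  O-H: 12 × 468 = 5616
  Σ(formed) = 8140 kJ
ΔH = Σ(broken) − Σ(formed) = 6981 − 8140 = −1159 kJ

ΔH ≈ −1159 kJ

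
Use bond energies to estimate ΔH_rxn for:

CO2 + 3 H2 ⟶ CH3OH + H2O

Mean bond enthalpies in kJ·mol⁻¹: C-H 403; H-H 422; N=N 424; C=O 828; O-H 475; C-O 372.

ΔH ≈ −84 kJ

Bonds broken (reactants):
  C=O: 2 × 828 = 1656
  H-H: 3 × 422 = 1266
  Σ(broken) = 2922 kJ
Bonds formed (products):
  C-H: 3 × 403 = 1209
  C-O: 1 × 372 = 372
  O-H: 3 × 475 = 1425
  Σ(formed) = 3006 kJ
ΔH = Σ(broken) − Σ(formed) = 2922 − 3006 = −84 kJ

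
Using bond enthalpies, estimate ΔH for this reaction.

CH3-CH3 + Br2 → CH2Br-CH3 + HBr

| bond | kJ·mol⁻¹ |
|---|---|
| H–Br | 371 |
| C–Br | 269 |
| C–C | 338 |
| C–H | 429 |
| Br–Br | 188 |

ΔH ≈ −23 kJ

Bonds broken (reactants):
  Br–Br: 1 × 188 = 188
  C–C: 1 × 338 = 338
  C–H: 6 × 429 = 2574
  Σ(broken) = 3100 kJ
Bonds formed (products):
  C–Br: 1 × 269 = 269
  C–C: 1 × 338 = 338
  C–H: 5 × 429 = 2145
  H–Br: 1 × 371 = 371
  Σ(formed) = 3123 kJ
ΔH = Σ(broken) − Σ(formed) = 3100 − 3123 = −23 kJ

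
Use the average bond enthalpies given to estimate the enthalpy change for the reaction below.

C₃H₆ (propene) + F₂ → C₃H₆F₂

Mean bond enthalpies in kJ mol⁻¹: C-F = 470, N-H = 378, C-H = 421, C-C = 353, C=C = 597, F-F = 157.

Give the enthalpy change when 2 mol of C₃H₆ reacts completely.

ΔH = −1078 kJ

Bonds broken (reactants):
  C-C: 1 × 353 = 353
  C-H: 6 × 421 = 2526
  C=C: 1 × 597 = 597
  F-F: 1 × 157 = 157
  Σ(broken) = 3633 kJ
Bonds formed (products):
  C-C: 2 × 353 = 706
  C-F: 2 × 470 = 940
  C-H: 6 × 421 = 2526
  Σ(formed) = 4172 kJ
ΔH = Σ(broken) − Σ(formed) = 3633 − 4172 = −539 kJ
For 2× the reaction as written: 2 × (−539) = −1078 kJ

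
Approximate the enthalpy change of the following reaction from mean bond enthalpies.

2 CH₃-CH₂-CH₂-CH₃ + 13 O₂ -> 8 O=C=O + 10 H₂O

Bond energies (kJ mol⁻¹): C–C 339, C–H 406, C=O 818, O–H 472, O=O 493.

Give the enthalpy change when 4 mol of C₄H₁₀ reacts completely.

Bonds broken (reactants):
  C–C: 6 × 339 = 2034
  C–H: 20 × 406 = 8120
  O=O: 13 × 493 = 6409
  Σ(broken) = 16563 kJ
Bonds formed (products):
  C=O: 16 × 818 = 13088
  O–H: 20 × 472 = 9440
  Σ(formed) = 22528 kJ
ΔH = Σ(broken) − Σ(formed) = 16563 − 22528 = −5965 kJ
For 2× the reaction as written: 2 × (−5965) = −11930 kJ

ΔH = −11930 kJ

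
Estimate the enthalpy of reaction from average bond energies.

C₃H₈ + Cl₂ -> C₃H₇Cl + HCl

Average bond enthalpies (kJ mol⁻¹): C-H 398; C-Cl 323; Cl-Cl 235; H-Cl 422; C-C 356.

Bonds broken (reactants):
  C-C: 2 × 356 = 712
  C-H: 8 × 398 = 3184
  Cl-Cl: 1 × 235 = 235
  Σ(broken) = 4131 kJ
Bonds formed (products):
  C-C: 2 × 356 = 712
  C-Cl: 1 × 323 = 323
  C-H: 7 × 398 = 2786
  H-Cl: 1 × 422 = 422
  Σ(formed) = 4243 kJ
ΔH = Σ(broken) − Σ(formed) = 4131 − 4243 = −112 kJ

ΔH ≈ −112 kJ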